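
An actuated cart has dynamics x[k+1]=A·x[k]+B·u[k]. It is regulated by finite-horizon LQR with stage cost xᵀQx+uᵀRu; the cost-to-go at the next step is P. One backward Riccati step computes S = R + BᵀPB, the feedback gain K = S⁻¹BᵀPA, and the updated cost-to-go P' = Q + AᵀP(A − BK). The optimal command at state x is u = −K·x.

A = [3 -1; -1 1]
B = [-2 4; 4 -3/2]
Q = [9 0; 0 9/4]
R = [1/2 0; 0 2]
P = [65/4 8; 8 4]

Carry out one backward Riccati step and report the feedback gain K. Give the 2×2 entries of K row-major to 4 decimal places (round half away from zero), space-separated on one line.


0.0135 0.1296 0.7602 -0.1528

BᵀP = [-0.5000 0.0000; 53.0000 26.0000]
S = R + BᵀPB = [1/2 0; 0 2] + [1.0000 -2.0000; -2.0000 173.0000] = [1.5000 -2.0000; -2.0000 175.0000]
BᵀPA = [-1.5000 0.5000; 133.0000 -27.0000]
K = S⁻¹·BᵀPA = [0.0135 0.1296; 0.7602 -0.1528]
A−BK = [-0.0135 -0.1296; 0.0861 0.2524]
AᵀP(A−BK) = [1.1697 -0.2326; -0.2326 0.0595]
P' = Q + AᵀP(A−BK) = [10.1697 -0.2326; -0.2326 2.3095]
tr(P') = 12.4792


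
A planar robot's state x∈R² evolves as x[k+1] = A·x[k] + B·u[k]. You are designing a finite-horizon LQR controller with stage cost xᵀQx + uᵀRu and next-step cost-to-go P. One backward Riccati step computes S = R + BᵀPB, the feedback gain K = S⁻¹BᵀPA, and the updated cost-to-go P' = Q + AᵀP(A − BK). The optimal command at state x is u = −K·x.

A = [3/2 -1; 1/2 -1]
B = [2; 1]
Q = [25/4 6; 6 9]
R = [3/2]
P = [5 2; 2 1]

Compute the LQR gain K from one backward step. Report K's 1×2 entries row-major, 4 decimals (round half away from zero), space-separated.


BᵀP = [12.0000 5.0000]
S = R + BᵀPB = [3/2] + [29.0000] = [30.5000]
BᵀPA = [20.5000 -17.0000]
K = S⁻¹·BᵀPA = [0.6721 -0.5574]
A−BK = [0.1557 0.1148; -0.1721 -0.4426]
AᵀP(A−BK) = [0.7213 -0.5738; -0.5738 0.5246]
P' = Q + AᵀP(A−BK) = [6.9713 5.4262; 5.4262 9.5246]
tr(P') = 16.4959

0.6721 -0.5574


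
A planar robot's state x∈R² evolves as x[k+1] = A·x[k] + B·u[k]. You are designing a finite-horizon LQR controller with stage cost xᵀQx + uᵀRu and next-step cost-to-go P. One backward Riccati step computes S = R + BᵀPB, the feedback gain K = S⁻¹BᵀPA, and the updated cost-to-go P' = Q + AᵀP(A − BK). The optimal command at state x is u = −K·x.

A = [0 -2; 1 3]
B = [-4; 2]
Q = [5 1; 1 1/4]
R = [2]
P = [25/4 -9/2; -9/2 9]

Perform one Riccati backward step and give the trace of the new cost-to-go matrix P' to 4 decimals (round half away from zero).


BᵀP = [-34.0000 36.0000]
S = R + BᵀPB = [2] + [208.0000] = [210.0000]
BᵀPA = [36.0000 176.0000]
K = S⁻¹·BᵀPA = [0.1714 0.8381]
A−BK = [0.6857 1.3524; 0.6571 1.3238]
AᵀP(A−BK) = [2.8286 5.8286; 5.8286 12.4952]
P' = Q + AᵀP(A−BK) = [7.8286 6.8286; 6.8286 12.7452]
tr(P') = 20.5738

20.5738


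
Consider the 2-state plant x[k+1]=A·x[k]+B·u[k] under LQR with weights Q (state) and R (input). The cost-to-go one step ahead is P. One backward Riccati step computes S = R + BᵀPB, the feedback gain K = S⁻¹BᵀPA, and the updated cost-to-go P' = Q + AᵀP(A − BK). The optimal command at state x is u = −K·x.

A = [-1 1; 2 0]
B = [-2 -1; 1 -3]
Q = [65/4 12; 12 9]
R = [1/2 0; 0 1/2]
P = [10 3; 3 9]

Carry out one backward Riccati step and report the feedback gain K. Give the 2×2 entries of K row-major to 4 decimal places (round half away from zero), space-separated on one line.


0.7042 -0.4229 -0.4259 -0.1426

BᵀP = [-17.0000 3.0000; -19.0000 -30.0000]
S = R + BᵀPB = [1/2 0; 0 1/2] + [37.0000 8.0000; 8.0000 109.0000] = [37.5000 8.0000; 8.0000 109.5000]
BᵀPA = [23.0000 -17.0000; -41.0000 -19.0000]
K = S⁻¹·BᵀPA = [0.7042 -0.4229; -0.4259 -0.1426]
A−BK = [-0.0175 0.0116; 0.0182 -0.0049]
AᵀP(A−BK) = [0.3428 -0.1205; -0.1205 0.1008]
P' = Q + AᵀP(A−BK) = [16.5928 11.8795; 11.8795 9.1008]
tr(P') = 25.6936


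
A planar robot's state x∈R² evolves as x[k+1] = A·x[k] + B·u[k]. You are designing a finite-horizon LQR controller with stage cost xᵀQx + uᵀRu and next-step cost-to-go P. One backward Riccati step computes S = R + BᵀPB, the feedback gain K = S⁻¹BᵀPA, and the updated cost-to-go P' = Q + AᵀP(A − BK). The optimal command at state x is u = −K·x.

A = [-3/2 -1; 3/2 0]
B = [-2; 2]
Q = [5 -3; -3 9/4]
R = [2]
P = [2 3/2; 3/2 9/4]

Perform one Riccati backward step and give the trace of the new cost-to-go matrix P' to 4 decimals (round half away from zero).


BᵀP = [-1.0000 1.5000]
S = R + BᵀPB = [2] + [5.0000] = [7.0000]
BᵀPA = [3.7500 1.0000]
K = S⁻¹·BᵀPA = [0.5357 0.1429]
A−BK = [-0.4286 -0.7143; 0.4286 -0.2857]
AᵀP(A−BK) = [0.8036 0.2143; 0.2143 1.8571]
P' = Q + AᵀP(A−BK) = [5.8036 -2.7857; -2.7857 4.1071]
tr(P') = 9.9107

9.9107


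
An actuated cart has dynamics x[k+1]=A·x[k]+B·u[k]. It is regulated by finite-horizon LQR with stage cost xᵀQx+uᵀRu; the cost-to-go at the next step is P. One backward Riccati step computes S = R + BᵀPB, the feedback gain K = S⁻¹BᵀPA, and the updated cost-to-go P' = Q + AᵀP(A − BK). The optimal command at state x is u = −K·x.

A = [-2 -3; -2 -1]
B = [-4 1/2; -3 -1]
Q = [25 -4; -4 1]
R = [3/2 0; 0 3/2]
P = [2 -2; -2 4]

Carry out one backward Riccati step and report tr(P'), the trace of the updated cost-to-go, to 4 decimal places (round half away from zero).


BᵀP = [-2.0000 -4.0000; 3.0000 -5.0000]
S = R + BᵀPB = [3/2 0; 0 3/2] + [20.0000 3.0000; 3.0000 6.5000] = [21.5000 3.0000; 3.0000 8.0000]
BᵀPA = [12.0000 10.0000; 4.0000 -4.0000]
K = S⁻¹·BᵀPA = [0.5153 0.5644; 0.3067 -0.7117]
A−BK = [-0.0920 -0.3865; -0.1472 -0.0184]
AᵀP(A−BK) = [0.5890 0.0736; 0.0736 1.5092]
P' = Q + AᵀP(A−BK) = [25.5890 -3.9264; -3.9264 2.5092]
tr(P') = 28.0982

28.0982


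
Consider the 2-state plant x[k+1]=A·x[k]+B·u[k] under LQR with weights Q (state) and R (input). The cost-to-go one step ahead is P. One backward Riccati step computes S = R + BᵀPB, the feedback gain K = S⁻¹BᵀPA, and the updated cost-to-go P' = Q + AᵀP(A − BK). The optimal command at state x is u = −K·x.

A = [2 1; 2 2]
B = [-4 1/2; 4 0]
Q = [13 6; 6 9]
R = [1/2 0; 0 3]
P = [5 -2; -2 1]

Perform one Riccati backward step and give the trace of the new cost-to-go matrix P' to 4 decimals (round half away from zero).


BᵀP = [-28.0000 12.0000; 2.5000 -1.0000]
S = R + BᵀPB = [1/2 0; 0 3] + [160.0000 -14.0000; -14.0000 1.2500] = [160.5000 -14.0000; -14.0000 4.2500]
BᵀPA = [-32.0000 -4.0000; 3.0000 0.5000]
K = S⁻¹·BᵀPA = [-0.1934 -0.0206; 0.0689 0.0499]
A−BK = [1.1921 0.8928; 2.7735 2.0823]
AᵀP(A−BK) = [1.6056 1.1921; 1.1921 0.8928]
P' = Q + AᵀP(A−BK) = [14.6056 7.1921; 7.1921 9.8928]
tr(P') = 24.4983

24.4983


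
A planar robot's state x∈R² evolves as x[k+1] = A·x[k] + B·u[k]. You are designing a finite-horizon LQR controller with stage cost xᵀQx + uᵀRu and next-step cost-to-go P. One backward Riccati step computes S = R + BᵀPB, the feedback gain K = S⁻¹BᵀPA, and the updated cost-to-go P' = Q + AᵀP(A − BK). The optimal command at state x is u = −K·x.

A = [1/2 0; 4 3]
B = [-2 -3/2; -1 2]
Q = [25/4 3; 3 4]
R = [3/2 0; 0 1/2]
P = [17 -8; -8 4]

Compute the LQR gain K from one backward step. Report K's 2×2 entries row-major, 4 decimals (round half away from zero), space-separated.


BᵀP = [-26.0000 12.0000; -41.5000 20.0000]
S = R + BᵀPB = [3/2 0; 0 1/2] + [40.0000 63.0000; 63.0000 102.2500] = [41.5000 63.0000; 63.0000 102.7500]
BᵀPA = [35.0000 36.0000; 59.2500 60.0000]
K = S⁻¹·BᵀPA = [-0.4625 -0.2745; 0.8602 0.7522]
A−BK = [0.8653 0.5794; 1.8170 1.2211]
AᵀP(A−BK) = [1.4695 1.0368; 1.0368 0.7471]
P' = Q + AᵀP(A−BK) = [7.7195 4.0368; 4.0368 4.7471]
tr(P') = 12.4666

-0.4625 -0.2745 0.8602 0.7522


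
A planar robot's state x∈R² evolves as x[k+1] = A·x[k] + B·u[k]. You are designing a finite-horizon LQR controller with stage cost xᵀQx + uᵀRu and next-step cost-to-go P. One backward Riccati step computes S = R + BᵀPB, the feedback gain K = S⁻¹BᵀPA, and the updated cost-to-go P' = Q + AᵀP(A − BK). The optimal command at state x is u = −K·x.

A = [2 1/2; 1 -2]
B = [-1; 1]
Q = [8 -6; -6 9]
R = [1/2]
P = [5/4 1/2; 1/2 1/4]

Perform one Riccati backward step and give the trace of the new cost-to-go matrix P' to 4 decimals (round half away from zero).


BᵀP = [-0.7500 -0.2500]
S = R + BᵀPB = [1/2] + [0.5000] = [1.0000]
BᵀPA = [-1.7500 0.1250]
K = S⁻¹·BᵀPA = [-1.7500 0.1250]
A−BK = [0.2500 0.6250; 2.7500 -2.1250]
AᵀP(A−BK) = [4.1875 -0.7813; -0.7813 0.2969]
P' = Q + AᵀP(A−BK) = [12.1875 -6.7813; -6.7813 9.2969]
tr(P') = 21.4844

21.4844


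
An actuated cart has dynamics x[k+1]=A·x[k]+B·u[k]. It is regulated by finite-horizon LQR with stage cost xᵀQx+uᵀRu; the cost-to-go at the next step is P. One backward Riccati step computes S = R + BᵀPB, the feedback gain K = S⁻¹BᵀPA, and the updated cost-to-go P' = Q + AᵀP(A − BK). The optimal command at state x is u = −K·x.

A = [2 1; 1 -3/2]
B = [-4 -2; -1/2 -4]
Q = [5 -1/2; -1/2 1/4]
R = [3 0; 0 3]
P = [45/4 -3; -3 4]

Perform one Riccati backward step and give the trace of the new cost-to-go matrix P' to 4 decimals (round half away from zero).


6.9901

BᵀP = [-43.5000 10.0000; -10.5000 -10.0000]
S = R + BᵀPB = [3 0; 0 3] + [169.0000 47.0000; 47.0000 61.0000] = [172.0000 47.0000; 47.0000 64.0000]
BᵀPA = [-77.0000 -58.5000; -31.0000 4.5000]
K = S⁻¹·BᵀPA = [-0.3945 -0.4495; -0.1947 0.4004]
A−BK = [0.0327 0.0027; 0.0240 -0.1230]
AᵀP(A−BK) = [0.5902 0.2992; 0.2992 1.1499]
P' = Q + AᵀP(A−BK) = [5.5902 -0.2008; -0.2008 1.3999]
tr(P') = 6.9901


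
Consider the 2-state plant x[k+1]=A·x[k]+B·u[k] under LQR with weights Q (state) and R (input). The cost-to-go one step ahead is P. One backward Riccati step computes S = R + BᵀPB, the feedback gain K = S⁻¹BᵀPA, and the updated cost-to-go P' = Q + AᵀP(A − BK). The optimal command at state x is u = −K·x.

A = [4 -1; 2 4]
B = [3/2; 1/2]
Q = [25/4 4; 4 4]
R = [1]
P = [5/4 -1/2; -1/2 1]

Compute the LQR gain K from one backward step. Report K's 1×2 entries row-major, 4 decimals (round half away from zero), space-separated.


1.8113 -0.7925

BᵀP = [1.6250 -0.2500]
S = R + BᵀPB = [1] + [2.3125] = [3.3125]
BᵀPA = [6.0000 -2.6250]
K = S⁻¹·BᵀPA = [1.8113 -0.7925]
A−BK = [1.2830 0.1887; 1.0943 4.3962]
AᵀP(A−BK) = [5.1321 0.7547; 0.7547 19.1698]
P' = Q + AᵀP(A−BK) = [11.3821 4.7547; 4.7547 23.1698]
tr(P') = 34.5519


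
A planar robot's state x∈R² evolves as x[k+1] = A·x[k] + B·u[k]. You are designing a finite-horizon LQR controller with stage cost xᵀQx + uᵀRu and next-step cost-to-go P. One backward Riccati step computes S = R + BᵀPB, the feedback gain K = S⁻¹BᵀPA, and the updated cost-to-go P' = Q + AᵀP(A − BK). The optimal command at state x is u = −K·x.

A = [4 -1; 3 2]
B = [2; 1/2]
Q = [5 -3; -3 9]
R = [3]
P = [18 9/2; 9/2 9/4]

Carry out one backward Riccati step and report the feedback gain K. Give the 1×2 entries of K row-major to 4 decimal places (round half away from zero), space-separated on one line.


BᵀP = [38.2500 10.1250]
S = R + BᵀPB = [3] + [81.5625] = [84.5625]
BᵀPA = [183.3750 -18.0000]
K = S⁻¹·BᵀPA = [2.1685 -0.2129]
A−BK = [-0.3370 -0.5743; 1.9157 2.1064]
AᵀP(A−BK) = [18.5987 3.0333; 3.0333 5.1685]
P' = Q + AᵀP(A−BK) = [23.5987 0.0333; 0.0333 14.1685]
tr(P') = 37.7672

2.1685 -0.2129


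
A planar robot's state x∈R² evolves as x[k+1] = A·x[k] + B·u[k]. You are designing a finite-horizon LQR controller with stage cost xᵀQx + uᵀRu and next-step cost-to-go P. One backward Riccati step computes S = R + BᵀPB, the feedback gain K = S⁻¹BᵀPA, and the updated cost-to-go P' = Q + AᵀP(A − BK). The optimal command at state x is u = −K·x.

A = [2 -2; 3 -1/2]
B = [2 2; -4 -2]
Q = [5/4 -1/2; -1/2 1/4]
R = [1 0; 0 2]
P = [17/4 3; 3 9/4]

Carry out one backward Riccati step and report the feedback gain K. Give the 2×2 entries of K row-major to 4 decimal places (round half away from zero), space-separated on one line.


-2.3696 1.2283 1.7826 -1.1304

BᵀP = [-3.5000 -3.0000; 2.5000 1.5000]
S = R + BᵀPB = [1 0; 0 2] + [5.0000 -1.0000; -1.0000 2.0000] = [6.0000 -1.0000; -1.0000 4.0000]
BᵀPA = [-16.0000 8.5000; 9.5000 -5.7500]
K = S⁻¹·BᵀPA = [-2.3696 1.2283; 1.7826 -1.1304]
A−BK = [3.1739 -2.1957; -2.9130 2.1522]
AᵀP(A−BK) = [18.4022 -10.9837; -10.9837 6.6223]
P' = Q + AᵀP(A−BK) = [19.6522 -11.4837; -11.4837 6.8723]
tr(P') = 26.5245


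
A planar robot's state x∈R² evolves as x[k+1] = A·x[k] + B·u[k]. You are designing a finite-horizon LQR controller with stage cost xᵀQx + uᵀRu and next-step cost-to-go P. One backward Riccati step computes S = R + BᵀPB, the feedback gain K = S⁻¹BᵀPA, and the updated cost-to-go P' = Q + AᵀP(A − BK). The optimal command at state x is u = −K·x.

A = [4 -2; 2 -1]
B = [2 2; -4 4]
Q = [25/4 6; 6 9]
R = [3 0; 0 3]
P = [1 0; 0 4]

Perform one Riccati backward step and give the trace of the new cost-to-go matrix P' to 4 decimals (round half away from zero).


21.1626

BᵀP = [2.0000 -16.0000; 2.0000 16.0000]
S = R + BᵀPB = [3 0; 0 3] + [68.0000 -60.0000; -60.0000 68.0000] = [71.0000 -60.0000; -60.0000 71.0000]
BᵀPA = [-24.0000 12.0000; 40.0000 -20.0000]
K = S⁻¹·BᵀPA = [0.4830 -0.2415; 0.9715 -0.4858]
A−BK = [1.0909 -0.5455; 0.0458 -0.0229]
AᵀP(A−BK) = [4.7300 -2.3650; -2.3650 1.1825]
P' = Q + AᵀP(A−BK) = [10.9800 3.6350; 3.6350 10.1825]
tr(P') = 21.1626


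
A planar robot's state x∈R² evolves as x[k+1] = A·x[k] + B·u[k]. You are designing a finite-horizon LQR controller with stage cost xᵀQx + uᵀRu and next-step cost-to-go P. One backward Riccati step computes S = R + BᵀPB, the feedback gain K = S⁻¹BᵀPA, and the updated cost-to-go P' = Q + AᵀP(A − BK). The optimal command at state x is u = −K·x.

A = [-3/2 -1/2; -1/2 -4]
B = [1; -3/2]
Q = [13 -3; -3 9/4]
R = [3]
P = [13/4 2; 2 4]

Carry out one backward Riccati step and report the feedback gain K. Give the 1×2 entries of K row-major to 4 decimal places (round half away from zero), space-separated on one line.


BᵀP = [0.2500 -4.0000]
S = R + BᵀPB = [3] + [6.2500] = [9.2500]
BᵀPA = [1.6250 15.8750]
K = S⁻¹·BᵀPA = [0.1757 1.7162]
A−BK = [-1.6757 -2.2162; -0.2365 -1.4257]
AᵀP(A−BK) = [11.0270 20.1486; 20.1486 45.5676]
P' = Q + AᵀP(A−BK) = [24.0270 17.1486; 17.1486 47.8176]
tr(P') = 71.8446

0.1757 1.7162


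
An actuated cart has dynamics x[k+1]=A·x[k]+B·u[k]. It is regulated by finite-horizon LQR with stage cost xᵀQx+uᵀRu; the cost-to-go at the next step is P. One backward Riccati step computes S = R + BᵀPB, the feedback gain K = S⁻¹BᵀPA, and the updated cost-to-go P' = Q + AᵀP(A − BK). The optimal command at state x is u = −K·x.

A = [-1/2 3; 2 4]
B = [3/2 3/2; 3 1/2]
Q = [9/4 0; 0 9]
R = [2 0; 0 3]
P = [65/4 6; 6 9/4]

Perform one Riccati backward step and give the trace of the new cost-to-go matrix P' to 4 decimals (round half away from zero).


15.9192

BᵀP = [42.3750 15.7500; 27.3750 10.1250]
S = R + BᵀPB = [2 0; 0 3] + [110.8125 71.4375; 71.4375 46.1250] = [112.8125 71.4375; 71.4375 49.1250]
BᵀPA = [10.3125 190.1250; 6.5625 122.6250]
K = S⁻¹·BᵀPA = [0.0862 1.3221; 0.0083 0.5736]
A−BK = [-0.6417 0.1565; 1.7374 -0.2531]
AᵀP(A−BK) = [0.1195 0.2267; 0.2267 4.5497]
P' = Q + AᵀP(A−BK) = [2.3695 0.2267; 0.2267 13.5497]
tr(P') = 15.9192


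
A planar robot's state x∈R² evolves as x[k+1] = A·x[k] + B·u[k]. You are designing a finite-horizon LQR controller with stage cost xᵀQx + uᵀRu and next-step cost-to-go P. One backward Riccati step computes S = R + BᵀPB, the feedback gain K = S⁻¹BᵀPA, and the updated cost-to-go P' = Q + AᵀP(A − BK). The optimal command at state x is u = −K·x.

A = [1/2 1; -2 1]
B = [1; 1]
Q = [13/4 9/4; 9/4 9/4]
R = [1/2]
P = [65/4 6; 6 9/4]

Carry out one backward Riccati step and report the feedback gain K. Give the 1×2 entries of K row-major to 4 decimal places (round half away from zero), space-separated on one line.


-0.1734 0.9839

BᵀP = [22.2500 8.2500]
S = R + BᵀPB = [1/2] + [30.5000] = [31.0000]
BᵀPA = [-5.3750 30.5000]
K = S⁻¹·BᵀPA = [-0.1734 0.9839]
A−BK = [0.6734 0.0161; -1.8266 0.0161]
AᵀP(A−BK) = [0.1305 -0.0867; -0.0867 0.4919]
P' = Q + AᵀP(A−BK) = [3.3805 2.1633; 2.1633 2.7419]
tr(P') = 6.1225


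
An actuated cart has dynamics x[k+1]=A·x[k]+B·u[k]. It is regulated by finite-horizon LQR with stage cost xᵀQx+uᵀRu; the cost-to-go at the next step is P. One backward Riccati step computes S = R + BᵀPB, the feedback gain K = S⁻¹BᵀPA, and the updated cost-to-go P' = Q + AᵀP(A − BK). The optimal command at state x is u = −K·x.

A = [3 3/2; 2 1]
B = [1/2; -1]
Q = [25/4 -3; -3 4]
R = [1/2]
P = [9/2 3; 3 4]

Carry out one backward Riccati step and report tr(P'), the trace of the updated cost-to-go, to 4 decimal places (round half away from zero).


100.8452

BᵀP = [-0.7500 -2.5000]
S = R + BᵀPB = [1/2] + [2.1250] = [2.6250]
BᵀPA = [-7.2500 -3.6250]
K = S⁻¹·BᵀPA = [-2.7619 -1.3810]
A−BK = [4.3810 2.1905; -0.7619 -0.3810]
AᵀP(A−BK) = [72.4762 36.2381; 36.2381 18.1190]
P' = Q + AᵀP(A−BK) = [78.7262 33.2381; 33.2381 22.1190]
tr(P') = 100.8452


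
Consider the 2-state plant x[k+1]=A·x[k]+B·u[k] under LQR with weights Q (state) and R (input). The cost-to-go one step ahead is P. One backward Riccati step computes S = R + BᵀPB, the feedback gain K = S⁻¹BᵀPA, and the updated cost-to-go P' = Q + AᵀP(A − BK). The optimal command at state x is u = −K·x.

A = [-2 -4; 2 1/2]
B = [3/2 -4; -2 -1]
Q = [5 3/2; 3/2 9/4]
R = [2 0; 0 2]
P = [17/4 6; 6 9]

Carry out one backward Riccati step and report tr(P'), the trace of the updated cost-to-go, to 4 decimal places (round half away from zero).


BᵀP = [-5.6250 -9.0000; -23.0000 -33.0000]
S = R + BᵀPB = [2 0; 0 2] + [9.5625 31.5000; 31.5000 125.0000] = [11.5625 31.5000; 31.5000 127.0000]
BᵀPA = [-6.7500 18.0000; -20.0000 75.5000]
K = S⁻¹·BᵀPA = [-0.4772 -0.1937; -0.0391 0.6425]
A−BK = [-1.4406 -1.1393; 1.0064 0.7551]
AᵀP(A−BK) = [0.9965 0.5431; 0.5431 1.2254]
P' = Q + AᵀP(A−BK) = [5.9965 2.0431; 2.0431 3.4754]
tr(P') = 9.4719

9.4719


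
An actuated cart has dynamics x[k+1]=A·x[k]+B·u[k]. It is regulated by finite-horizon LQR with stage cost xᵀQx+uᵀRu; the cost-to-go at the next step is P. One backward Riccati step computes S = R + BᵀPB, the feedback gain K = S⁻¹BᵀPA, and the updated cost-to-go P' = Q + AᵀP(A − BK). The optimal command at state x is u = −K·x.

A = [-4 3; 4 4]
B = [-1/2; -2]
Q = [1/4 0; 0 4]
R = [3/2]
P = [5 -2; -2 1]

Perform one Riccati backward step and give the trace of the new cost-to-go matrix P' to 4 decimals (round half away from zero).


BᵀP = [1.5000 -1.0000]
S = R + BᵀPB = [3/2] + [1.2500] = [2.7500]
BᵀPA = [-10.0000 0.5000]
K = S⁻¹·BᵀPA = [-3.6364 0.1818]
A−BK = [-5.8182 3.0909; -3.2727 4.3636]
AᵀP(A−BK) = [123.6364 -34.1818; -34.1818 12.9091]
P' = Q + AᵀP(A−BK) = [123.8864 -34.1818; -34.1818 16.9091]
tr(P') = 140.7955

140.7955


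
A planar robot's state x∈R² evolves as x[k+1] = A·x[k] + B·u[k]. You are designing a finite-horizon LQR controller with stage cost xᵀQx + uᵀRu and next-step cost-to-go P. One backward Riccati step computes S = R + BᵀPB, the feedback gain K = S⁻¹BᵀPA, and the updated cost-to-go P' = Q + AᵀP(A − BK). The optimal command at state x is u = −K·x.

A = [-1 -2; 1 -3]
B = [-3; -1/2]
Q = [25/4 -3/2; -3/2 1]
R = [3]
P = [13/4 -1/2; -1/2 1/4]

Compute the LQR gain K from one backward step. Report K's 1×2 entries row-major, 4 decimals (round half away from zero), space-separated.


BᵀP = [-9.5000 1.3750]
S = R + BᵀPB = [3] + [27.8125] = [30.8125]
BᵀPA = [10.8750 14.8750]
K = S⁻¹·BᵀPA = [0.3529 0.4828]
A−BK = [0.0588 -0.5517; 1.1765 -2.7586]
AᵀP(A−BK) = [0.6618 0.0000; 0.0000 2.0690]
P' = Q + AᵀP(A−BK) = [6.9118 -1.5000; -1.5000 3.0690]
tr(P') = 9.9807

0.3529 0.4828


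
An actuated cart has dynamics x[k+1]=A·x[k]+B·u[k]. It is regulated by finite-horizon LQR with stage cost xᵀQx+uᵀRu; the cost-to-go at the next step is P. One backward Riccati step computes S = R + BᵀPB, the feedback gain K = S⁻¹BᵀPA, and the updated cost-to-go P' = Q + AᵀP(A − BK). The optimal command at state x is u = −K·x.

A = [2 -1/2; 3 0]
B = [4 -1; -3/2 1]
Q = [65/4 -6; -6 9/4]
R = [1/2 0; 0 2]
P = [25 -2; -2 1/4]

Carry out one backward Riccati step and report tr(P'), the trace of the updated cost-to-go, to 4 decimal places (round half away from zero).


19.7835

BᵀP = [103.0000 -8.3750; -27.0000 2.2500]
S = R + BᵀPB = [1/2 0; 0 2] + [424.5625 -111.3750; -111.3750 29.2500] = [425.0625 -111.3750; -111.3750 31.2500]
BᵀPA = [180.8750 -51.5000; -47.2500 13.5000]
K = S⁻¹·BᵀPA = [0.4436 -0.1204; 0.0691 0.0029]
A−BK = [0.2946 -0.0155; 3.5963 -0.1835]
AᵀP(A−BK) = [1.2732 -0.0858; -0.0858 0.0103]
P' = Q + AᵀP(A−BK) = [17.5232 -6.0858; -6.0858 2.2603]
tr(P') = 19.7835


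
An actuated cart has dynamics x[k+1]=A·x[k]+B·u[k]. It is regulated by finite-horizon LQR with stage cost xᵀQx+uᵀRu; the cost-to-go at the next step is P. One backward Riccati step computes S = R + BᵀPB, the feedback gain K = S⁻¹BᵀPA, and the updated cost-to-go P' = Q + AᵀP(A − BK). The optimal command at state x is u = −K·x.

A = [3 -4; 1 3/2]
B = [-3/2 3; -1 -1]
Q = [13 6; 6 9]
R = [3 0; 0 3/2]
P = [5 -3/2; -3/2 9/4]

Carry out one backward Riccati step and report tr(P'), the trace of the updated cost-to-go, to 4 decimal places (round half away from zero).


BᵀP = [-6.0000 0.0000; 16.5000 -6.7500]
S = R + BᵀPB = [3 0; 0 3/2] + [9.0000 -18.0000; -18.0000 56.2500] = [12.0000 -18.0000; -18.0000 57.7500]
BᵀPA = [-18.0000 24.0000; 42.7500 -76.1250]
K = S⁻¹·BᵀPA = [-0.7317 0.0427; 0.5122 -1.3049]
A−BK = [0.3659 -0.0213; 0.7805 0.2378]
AᵀP(A−BK) = [3.1829 -0.8232; -0.8232 2.7043]
P' = Q + AᵀP(A−BK) = [16.1829 5.1768; 5.1768 11.7043]
tr(P') = 27.8872

27.8872


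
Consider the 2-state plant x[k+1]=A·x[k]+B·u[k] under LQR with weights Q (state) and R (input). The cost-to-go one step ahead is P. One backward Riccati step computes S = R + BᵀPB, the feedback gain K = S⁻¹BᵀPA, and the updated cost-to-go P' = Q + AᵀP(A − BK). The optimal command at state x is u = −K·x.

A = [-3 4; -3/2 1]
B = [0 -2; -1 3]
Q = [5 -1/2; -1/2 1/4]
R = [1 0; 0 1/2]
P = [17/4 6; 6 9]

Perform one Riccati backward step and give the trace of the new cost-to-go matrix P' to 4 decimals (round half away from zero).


BᵀP = [-6.0000 -9.0000; 9.5000 15.0000]
S = R + BᵀPB = [1 0; 0 1/2] + [9.0000 -15.0000; -15.0000 26.0000] = [10.0000 -15.0000; -15.0000 26.5000]
BᵀPA = [31.5000 -33.0000; -51.0000 53.0000]
K = S⁻¹·BᵀPA = [1.7438 -1.9875; -0.9375 0.8750]
A−BK = [-4.8750 5.7500; 3.0563 -3.6125]
AᵀP(A−BK) = [9.7594 -11.2688; -11.2688 13.0375]
P' = Q + AᵀP(A−BK) = [14.7594 -11.7688; -11.7688 13.2875]
tr(P') = 28.0469

28.0469


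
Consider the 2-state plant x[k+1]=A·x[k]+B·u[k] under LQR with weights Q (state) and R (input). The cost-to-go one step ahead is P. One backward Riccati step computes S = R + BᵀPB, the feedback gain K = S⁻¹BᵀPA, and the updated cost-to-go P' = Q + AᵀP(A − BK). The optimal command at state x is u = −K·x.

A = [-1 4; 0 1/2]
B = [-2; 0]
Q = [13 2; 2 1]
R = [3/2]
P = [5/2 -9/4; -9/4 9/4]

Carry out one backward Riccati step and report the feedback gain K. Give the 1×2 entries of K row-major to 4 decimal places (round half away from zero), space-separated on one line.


0.4348 -1.5435

BᵀP = [-5.0000 4.5000]
S = R + BᵀPB = [3/2] + [10.0000] = [11.5000]
BᵀPA = [5.0000 -17.7500]
K = S⁻¹·BᵀPA = [0.4348 -1.5435]
A−BK = [-0.1304 0.9130; 0.0000 0.5000]
AᵀP(A−BK) = [0.3261 -1.1576; -1.1576 4.1658]
P' = Q + AᵀP(A−BK) = [13.3261 0.8424; 0.8424 5.1658]
tr(P') = 18.4918


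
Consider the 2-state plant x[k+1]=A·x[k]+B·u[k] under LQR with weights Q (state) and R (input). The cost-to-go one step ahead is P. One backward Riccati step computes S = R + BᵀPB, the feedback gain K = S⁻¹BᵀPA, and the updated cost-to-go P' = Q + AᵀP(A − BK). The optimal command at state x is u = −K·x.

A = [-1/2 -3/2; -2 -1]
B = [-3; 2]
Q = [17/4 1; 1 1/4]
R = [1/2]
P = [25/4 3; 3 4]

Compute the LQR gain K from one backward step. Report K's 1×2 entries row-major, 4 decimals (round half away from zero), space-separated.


BᵀP = [-12.7500 -1.0000]
S = R + BᵀPB = [1/2] + [36.2500] = [36.7500]
BᵀPA = [8.3750 20.1250]
K = S⁻¹·BᵀPA = [0.2279 0.5476]
A−BK = [0.1837 0.1429; -2.4558 -2.0952]
AᵀP(A−BK) = [21.6539 18.6012; 18.6012 16.0417]
P' = Q + AᵀP(A−BK) = [25.9039 19.6012; 19.6012 16.2917]
tr(P') = 42.1956

0.2279 0.5476


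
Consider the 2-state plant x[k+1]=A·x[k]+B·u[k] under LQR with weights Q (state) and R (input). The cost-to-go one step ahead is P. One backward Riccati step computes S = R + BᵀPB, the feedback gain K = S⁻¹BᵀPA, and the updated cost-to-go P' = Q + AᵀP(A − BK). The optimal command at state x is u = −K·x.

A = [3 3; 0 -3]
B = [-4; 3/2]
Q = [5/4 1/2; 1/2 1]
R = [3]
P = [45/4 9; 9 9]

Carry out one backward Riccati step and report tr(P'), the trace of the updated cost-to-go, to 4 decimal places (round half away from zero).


22.3406

BᵀP = [-31.5000 -22.5000]
S = R + BᵀPB = [3] + [92.2500] = [95.2500]
BᵀPA = [-94.5000 -27.0000]
K = S⁻¹·BᵀPA = [-0.9921 -0.2835]
A−BK = [-0.9685 1.8661; 1.4882 -2.5748]
AᵀP(A−BK) = [7.4941 -6.5374; -6.5374 12.5965]
P' = Q + AᵀP(A−BK) = [8.7441 -6.0374; -6.0374 13.5965]
tr(P') = 22.3406


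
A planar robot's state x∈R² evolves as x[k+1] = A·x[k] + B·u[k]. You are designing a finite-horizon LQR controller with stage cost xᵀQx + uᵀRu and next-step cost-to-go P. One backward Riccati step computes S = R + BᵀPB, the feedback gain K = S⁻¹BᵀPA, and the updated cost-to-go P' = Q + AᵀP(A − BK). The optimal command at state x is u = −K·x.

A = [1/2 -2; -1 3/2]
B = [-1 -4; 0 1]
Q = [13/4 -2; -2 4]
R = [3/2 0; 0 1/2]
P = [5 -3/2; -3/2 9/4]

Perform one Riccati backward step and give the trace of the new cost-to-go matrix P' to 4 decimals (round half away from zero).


BᵀP = [-5.0000 1.5000; -21.5000 8.2500]
S = R + BᵀPB = [3/2 0; 0 1/2] + [5.0000 21.5000; 21.5000 94.2500] = [6.5000 21.5000; 21.5000 94.7500]
BᵀPA = [-4.0000 12.2500; -19.0000 55.3750]
K = S⁻¹·BᵀPA = [0.1920 -0.1945; -0.2441 0.6286]
A−BK = [-0.2844 0.3198; -0.7559 0.8714]
AᵀP(A−BK) = [1.1302 -1.3352; -1.3352 1.6382]
P' = Q + AᵀP(A−BK) = [4.3802 -3.3352; -3.3352 5.6382]
tr(P') = 10.0184

10.0184


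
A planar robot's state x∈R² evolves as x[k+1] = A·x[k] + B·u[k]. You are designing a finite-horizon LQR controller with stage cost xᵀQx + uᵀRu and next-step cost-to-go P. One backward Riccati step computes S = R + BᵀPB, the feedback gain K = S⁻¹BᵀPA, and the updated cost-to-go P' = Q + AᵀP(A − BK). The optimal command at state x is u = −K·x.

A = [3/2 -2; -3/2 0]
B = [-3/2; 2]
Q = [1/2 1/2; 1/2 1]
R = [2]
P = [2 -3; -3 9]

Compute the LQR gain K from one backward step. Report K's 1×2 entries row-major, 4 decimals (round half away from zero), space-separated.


BᵀP = [-9.0000 22.5000]
S = R + BᵀPB = [2] + [58.5000] = [60.5000]
BᵀPA = [-47.2500 18.0000]
K = S⁻¹·BᵀPA = [-0.7810 0.2975]
A−BK = [0.3285 -1.5537; 0.0620 -0.5950]
AᵀP(A−BK) = [1.3481 -0.9421; -0.9421 2.6446]
P' = Q + AᵀP(A−BK) = [1.8481 -0.4421; -0.4421 3.6446]
tr(P') = 5.4928

-0.7810 0.2975


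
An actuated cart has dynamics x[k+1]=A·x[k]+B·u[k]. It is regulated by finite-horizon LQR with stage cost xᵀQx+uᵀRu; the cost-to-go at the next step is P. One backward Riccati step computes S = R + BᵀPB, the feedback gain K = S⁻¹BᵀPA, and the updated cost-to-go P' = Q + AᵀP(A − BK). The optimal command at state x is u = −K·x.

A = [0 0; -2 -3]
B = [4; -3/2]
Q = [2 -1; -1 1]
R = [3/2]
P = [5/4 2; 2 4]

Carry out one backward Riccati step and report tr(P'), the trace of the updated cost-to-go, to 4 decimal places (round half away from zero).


47.0000

BᵀP = [2.0000 2.0000]
S = R + BᵀPB = [3/2] + [5.0000] = [6.5000]
BᵀPA = [-4.0000 -6.0000]
K = S⁻¹·BᵀPA = [-0.6154 -0.9231]
A−BK = [2.4615 3.6923; -2.9231 -4.3846]
AᵀP(A−BK) = [13.5385 20.3077; 20.3077 30.4615]
P' = Q + AᵀP(A−BK) = [15.5385 19.3077; 19.3077 31.4615]
tr(P') = 47.0000


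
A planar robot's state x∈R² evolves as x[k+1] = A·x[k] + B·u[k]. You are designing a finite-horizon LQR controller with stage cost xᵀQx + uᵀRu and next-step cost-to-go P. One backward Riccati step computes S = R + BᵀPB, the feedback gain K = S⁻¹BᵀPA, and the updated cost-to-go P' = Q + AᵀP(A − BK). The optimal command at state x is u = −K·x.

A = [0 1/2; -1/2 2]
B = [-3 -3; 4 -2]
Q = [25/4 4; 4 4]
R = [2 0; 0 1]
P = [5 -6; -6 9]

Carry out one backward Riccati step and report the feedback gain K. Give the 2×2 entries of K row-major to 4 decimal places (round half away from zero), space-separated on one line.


BᵀP = [-39.0000 54.0000; -3.0000 0.0000]
S = R + BᵀPB = [2 0; 0 1] + [333.0000 9.0000; 9.0000 9.0000] = [335.0000 9.0000; 9.0000 10.0000]
BᵀPA = [-27.0000 88.5000; 0.0000 -1.5000]
K = S⁻¹·BᵀPA = [-0.0826 0.2749; 0.0743 -0.3974]
A−BK = [-0.0248 0.1325; -0.0210 0.1058]
AᵀP(A−BK) = [0.0200 -0.0789; -0.0789 0.3293]
P' = Q + AᵀP(A−BK) = [6.2700 3.9211; 3.9211 4.3293]
tr(P') = 10.5993

-0.0826 0.2749 0.0743 -0.3974


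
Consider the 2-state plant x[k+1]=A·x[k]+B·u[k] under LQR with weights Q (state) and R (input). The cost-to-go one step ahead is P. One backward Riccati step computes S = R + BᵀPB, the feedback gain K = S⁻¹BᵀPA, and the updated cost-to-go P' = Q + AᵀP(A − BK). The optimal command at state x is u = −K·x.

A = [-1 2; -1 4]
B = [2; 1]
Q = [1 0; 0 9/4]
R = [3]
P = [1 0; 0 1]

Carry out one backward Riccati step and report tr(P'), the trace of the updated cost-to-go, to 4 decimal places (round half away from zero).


16.1250

BᵀP = [2.0000 1.0000]
S = R + BᵀPB = [3] + [5.0000] = [8.0000]
BᵀPA = [-3.0000 8.0000]
K = S⁻¹·BᵀPA = [-0.3750 1.0000]
A−BK = [-0.2500 0.0000; -0.6250 3.0000]
AᵀP(A−BK) = [0.8750 -3.0000; -3.0000 12.0000]
P' = Q + AᵀP(A−BK) = [1.8750 -3.0000; -3.0000 14.2500]
tr(P') = 16.1250


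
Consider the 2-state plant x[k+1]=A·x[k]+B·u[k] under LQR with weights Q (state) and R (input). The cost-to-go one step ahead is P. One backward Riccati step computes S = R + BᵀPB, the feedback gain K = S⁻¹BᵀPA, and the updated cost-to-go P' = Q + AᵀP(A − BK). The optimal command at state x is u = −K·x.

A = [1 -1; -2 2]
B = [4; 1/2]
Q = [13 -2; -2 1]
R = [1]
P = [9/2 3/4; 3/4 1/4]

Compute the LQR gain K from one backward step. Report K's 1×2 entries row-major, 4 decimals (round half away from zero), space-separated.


BᵀP = [18.3750 3.1250]
S = R + BᵀPB = [1] + [75.0625] = [76.0625]
BᵀPA = [12.1250 -12.1250]
K = S⁻¹·BᵀPA = [0.1594 -0.1594]
A−BK = [0.3624 -0.3624; -2.0797 2.0797]
AᵀP(A−BK) = [0.5672 -0.5672; -0.5672 0.5672]
P' = Q + AᵀP(A−BK) = [13.5672 -2.5672; -2.5672 1.5672]
tr(P') = 15.1343

0.1594 -0.1594


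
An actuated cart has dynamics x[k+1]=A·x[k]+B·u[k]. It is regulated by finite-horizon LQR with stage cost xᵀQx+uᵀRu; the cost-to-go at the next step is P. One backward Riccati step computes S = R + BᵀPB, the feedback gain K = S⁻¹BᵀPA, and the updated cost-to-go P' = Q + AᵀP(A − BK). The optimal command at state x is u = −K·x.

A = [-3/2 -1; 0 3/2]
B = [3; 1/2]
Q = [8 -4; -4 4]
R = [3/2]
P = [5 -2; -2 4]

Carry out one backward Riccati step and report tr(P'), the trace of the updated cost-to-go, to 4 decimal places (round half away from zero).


22.9849

BᵀP = [14.0000 -4.0000]
S = R + BᵀPB = [3/2] + [40.0000] = [41.5000]
BᵀPA = [-21.0000 -20.0000]
K = S⁻¹·BᵀPA = [-0.5060 -0.4819]
A−BK = [0.0181 0.4458; 0.2530 1.7410]
AᵀP(A−BK) = [0.6235 1.8795; 1.8795 10.3614]
P' = Q + AᵀP(A−BK) = [8.6235 -2.1205; -2.1205 14.3614]
tr(P') = 22.9849


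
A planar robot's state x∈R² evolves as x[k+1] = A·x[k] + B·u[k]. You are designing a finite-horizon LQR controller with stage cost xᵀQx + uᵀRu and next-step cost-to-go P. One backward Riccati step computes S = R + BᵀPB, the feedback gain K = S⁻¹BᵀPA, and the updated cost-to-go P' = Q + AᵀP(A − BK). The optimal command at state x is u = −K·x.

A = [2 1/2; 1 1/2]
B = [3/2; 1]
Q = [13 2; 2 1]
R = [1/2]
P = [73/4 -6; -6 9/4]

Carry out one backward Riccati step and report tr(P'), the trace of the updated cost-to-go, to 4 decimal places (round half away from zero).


BᵀP = [21.3750 -6.7500]
S = R + BᵀPB = [1/2] + [25.3125] = [25.8125]
BᵀPA = [36.0000 7.3125]
K = S⁻¹·BᵀPA = [1.3947 0.2833]
A−BK = [-0.0920 0.0751; -0.3947 0.2167]
AᵀP(A−BK) = [1.0418 0.1765; 0.1765 0.0534]
P' = Q + AᵀP(A−BK) = [14.0418 2.1765; 2.1765 1.0534]
tr(P') = 15.0952

15.0952


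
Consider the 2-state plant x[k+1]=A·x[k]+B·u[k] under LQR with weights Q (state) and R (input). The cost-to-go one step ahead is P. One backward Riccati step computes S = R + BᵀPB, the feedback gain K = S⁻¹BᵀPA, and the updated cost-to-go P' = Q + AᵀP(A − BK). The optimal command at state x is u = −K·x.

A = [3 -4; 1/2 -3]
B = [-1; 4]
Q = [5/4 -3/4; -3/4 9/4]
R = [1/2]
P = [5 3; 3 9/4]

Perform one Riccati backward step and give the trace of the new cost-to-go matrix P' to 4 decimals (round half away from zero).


76.4839

BᵀP = [7.0000 6.0000]
S = R + BᵀPB = [1/2] + [17.0000] = [17.5000]
BᵀPA = [24.0000 -46.0000]
K = S⁻¹·BᵀPA = [1.3714 -2.6286]
A−BK = [4.3714 -6.6286; -4.9857 7.5143]
AᵀP(A−BK) = [21.6482 -33.2893; -33.2893 51.3357]
P' = Q + AᵀP(A−BK) = [22.8982 -34.0393; -34.0393 53.5857]
tr(P') = 76.4839


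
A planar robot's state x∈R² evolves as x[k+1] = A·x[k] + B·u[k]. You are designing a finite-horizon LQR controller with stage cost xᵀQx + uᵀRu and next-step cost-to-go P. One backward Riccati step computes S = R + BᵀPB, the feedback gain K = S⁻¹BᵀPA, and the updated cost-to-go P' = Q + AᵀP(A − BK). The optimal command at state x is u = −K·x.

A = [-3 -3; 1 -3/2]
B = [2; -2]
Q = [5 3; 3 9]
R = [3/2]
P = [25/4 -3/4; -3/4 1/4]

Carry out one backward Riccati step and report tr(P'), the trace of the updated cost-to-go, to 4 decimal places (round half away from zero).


BᵀP = [14.0000 -2.0000]
S = R + BᵀPB = [3/2] + [32.0000] = [33.5000]
BᵀPA = [-44.0000 -39.0000]
K = S⁻¹·BᵀPA = [-1.3134 -1.1642]
A−BK = [-0.3731 -0.6716; -1.6269 -3.8284]
AᵀP(A−BK) = [3.2090 3.5261; 3.5261 4.6595]
P' = Q + AᵀP(A−BK) = [8.2090 6.5261; 6.5261 13.6595]
tr(P') = 21.8685

21.8685


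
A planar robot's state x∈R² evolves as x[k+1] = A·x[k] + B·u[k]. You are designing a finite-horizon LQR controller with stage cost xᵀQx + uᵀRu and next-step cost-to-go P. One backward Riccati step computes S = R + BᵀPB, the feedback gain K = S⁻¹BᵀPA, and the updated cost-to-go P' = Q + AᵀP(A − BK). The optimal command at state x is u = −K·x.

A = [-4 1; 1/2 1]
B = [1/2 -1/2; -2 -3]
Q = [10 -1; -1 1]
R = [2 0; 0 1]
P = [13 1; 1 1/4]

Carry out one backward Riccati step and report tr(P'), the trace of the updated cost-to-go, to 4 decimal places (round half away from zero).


47.5659

BᵀP = [4.5000 0.0000; -9.5000 -1.2500]
S = R + BᵀPB = [2 0; 0 1] + [2.2500 -2.2500; -2.2500 8.5000] = [4.2500 -2.2500; -2.2500 9.5000]
BᵀPA = [-18.0000 4.5000; 37.3750 -10.7500]
K = S⁻¹·BᵀPA = [-2.4611 0.5257; 3.3513 -1.0071]
A−BK = [-1.0938 0.2336; 5.6319 -0.9699]
AᵀP(A−BK) = [34.5075 -8.2735; -8.2735 2.0584]
P' = Q + AᵀP(A−BK) = [44.5075 -9.2735; -9.2735 3.0584]
tr(P') = 47.5659


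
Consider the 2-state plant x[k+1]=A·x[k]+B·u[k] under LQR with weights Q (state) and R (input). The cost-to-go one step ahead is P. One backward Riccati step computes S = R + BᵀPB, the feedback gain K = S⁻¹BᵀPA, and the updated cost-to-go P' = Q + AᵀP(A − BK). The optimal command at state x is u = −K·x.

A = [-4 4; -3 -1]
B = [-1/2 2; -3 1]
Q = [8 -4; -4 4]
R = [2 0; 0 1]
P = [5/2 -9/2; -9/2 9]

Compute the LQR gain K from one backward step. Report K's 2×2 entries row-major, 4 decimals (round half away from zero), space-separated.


BᵀP = [12.2500 -24.7500; 0.5000 0.0000]
S = R + BᵀPB = [2 0; 0 1] + [68.1250 -0.2500; -0.2500 1.0000] = [70.1250 -0.2500; -0.2500 2.0000]
BᵀPA = [25.2500 73.7500; -2.0000 2.0000]
K = S⁻¹·BᵀPA = [0.3567 1.0557; -0.9554 1.1320]
A−BK = [-1.9108 2.2639; -0.9746 1.0352]
AᵀP(A−BK) = [2.0834 -1.3932; -1.3932 4.8761]
P' = Q + AᵀP(A−BK) = [10.0834 -5.3932; -5.3932 8.8761]
tr(P') = 18.9594

0.3567 1.0557 -0.9554 1.1320


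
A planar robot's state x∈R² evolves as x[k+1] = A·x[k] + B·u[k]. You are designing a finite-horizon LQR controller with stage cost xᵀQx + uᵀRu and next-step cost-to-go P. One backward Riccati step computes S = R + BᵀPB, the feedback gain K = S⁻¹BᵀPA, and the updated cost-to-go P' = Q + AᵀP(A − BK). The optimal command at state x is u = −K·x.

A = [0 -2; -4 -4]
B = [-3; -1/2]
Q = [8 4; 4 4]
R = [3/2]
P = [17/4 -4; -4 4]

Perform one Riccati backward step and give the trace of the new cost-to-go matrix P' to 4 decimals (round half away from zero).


25.4435

BᵀP = [-10.7500 10.0000]
S = R + BᵀPB = [3/2] + [27.2500] = [28.7500]
BᵀPA = [-40.0000 -18.5000]
K = S⁻¹·BᵀPA = [-1.3913 -0.6435]
A−BK = [-4.1739 -3.9304; -4.6957 -4.3217]
AᵀP(A−BK) = [8.3478 6.2609; 6.2609 5.0957]
P' = Q + AᵀP(A−BK) = [16.3478 10.2609; 10.2609 9.0957]
tr(P') = 25.4435


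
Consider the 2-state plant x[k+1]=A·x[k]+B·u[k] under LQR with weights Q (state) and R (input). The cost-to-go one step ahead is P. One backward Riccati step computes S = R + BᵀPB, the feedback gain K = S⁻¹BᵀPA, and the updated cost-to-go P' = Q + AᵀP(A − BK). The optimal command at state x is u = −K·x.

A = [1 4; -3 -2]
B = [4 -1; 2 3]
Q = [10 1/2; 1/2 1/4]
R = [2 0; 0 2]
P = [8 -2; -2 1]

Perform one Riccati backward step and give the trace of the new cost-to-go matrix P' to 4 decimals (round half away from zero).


BᵀP = [28.0000 -6.0000; -14.0000 5.0000]
S = R + BᵀPB = [2 0; 0 2] + [100.0000 -46.0000; -46.0000 29.0000] = [102.0000 -46.0000; -46.0000 31.0000]
BᵀPA = [46.0000 124.0000; -29.0000 -66.0000]
K = S⁻¹·BᵀPA = [0.0880 0.7725; -0.8050 -0.9828]
A−BK = [-0.1568 -0.0727; -0.7610 -0.5966]
AᵀP(A−BK) = [1.6099 1.9656; 1.9656 3.3499]
P' = Q + AᵀP(A−BK) = [11.6099 2.4656; 2.4656 3.5999]
tr(P') = 15.2098

15.2098


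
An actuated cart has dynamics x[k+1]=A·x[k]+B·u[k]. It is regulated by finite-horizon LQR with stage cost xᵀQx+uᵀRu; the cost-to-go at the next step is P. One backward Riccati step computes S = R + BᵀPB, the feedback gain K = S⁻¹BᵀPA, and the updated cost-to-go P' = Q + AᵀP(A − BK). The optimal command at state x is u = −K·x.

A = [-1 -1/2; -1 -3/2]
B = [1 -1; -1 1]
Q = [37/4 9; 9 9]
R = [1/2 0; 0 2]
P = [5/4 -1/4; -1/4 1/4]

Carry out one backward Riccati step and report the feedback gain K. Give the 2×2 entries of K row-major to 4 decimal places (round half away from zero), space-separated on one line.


-0.3333 0.0000 0.0833 0.0000

BᵀP = [1.5000 -0.5000; -1.5000 0.5000]
S = R + BᵀPB = [1/2 0; 0 2] + [2.0000 -2.0000; -2.0000 2.0000] = [2.5000 -2.0000; -2.0000 4.0000]
BᵀPA = [-1.0000 0.0000; 1.0000 0.0000]
K = S⁻¹·BᵀPA = [-0.3333 0.0000; 0.0833 0.0000]
A−BK = [-0.5833 -0.5000; -1.4167 -1.5000]
AᵀP(A−BK) = [0.5833 0.5000; 0.5000 0.5000]
P' = Q + AᵀP(A−BK) = [9.8333 9.5000; 9.5000 9.5000]
tr(P') = 19.3333


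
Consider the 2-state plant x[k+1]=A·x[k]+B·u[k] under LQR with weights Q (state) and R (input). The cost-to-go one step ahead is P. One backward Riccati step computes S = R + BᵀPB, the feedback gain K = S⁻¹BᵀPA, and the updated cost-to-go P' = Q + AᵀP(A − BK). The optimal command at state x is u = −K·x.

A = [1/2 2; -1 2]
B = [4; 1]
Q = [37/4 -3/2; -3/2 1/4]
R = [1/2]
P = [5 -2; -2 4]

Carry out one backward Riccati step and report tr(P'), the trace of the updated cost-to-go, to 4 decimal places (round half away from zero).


22.8376

BᵀP = [18.0000 -4.0000]
S = R + BᵀPB = [1/2] + [68.0000] = [68.5000]
BᵀPA = [13.0000 28.0000]
K = S⁻¹·BᵀPA = [0.1898 0.4088]
A−BK = [-0.2591 0.3650; -1.1898 1.5912]
AᵀP(A−BK) = [4.7828 -6.3139; -6.3139 8.5547]
P' = Q + AᵀP(A−BK) = [14.0328 -7.8139; -7.8139 8.8047]
tr(P') = 22.8376
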